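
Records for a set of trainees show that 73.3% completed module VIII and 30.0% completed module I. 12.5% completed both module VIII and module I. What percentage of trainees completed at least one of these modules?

By inclusion–exclusion:
P(at least one) = 73.3 + 30.0 − 12.5 = 90.8%

90.8%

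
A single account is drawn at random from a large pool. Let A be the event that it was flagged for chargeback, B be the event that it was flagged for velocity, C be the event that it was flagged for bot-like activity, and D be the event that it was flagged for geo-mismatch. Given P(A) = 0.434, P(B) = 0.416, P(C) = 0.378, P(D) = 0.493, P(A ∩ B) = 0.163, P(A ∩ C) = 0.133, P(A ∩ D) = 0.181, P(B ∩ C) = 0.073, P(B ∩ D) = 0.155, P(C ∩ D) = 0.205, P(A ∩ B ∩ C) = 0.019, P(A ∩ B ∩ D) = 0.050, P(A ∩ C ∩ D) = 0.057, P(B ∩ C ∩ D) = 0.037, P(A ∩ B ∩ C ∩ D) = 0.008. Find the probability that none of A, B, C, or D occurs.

0.034

P(A ∪ B ∪ C ∪ D) = 0.434 + 0.416 + 0.378 + 0.493 − 0.163 − 0.133 − 0.181 − 0.073 − 0.155 − 0.205 + 0.019 + 0.050 + 0.057 + 0.037 − 0.008 = 0.966
P(none) = 1 − 0.966 = 0.034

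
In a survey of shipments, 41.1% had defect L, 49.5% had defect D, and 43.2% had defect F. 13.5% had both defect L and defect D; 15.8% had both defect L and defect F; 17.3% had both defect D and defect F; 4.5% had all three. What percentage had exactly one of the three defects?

54.1%

By inclusion–exclusion (exactly-one form):
P(exactly one) = 41.1 + 49.5 + 43.2 − 2·13.5 − 2·15.8 − 2·17.3 + 3·4.5 = 54.1%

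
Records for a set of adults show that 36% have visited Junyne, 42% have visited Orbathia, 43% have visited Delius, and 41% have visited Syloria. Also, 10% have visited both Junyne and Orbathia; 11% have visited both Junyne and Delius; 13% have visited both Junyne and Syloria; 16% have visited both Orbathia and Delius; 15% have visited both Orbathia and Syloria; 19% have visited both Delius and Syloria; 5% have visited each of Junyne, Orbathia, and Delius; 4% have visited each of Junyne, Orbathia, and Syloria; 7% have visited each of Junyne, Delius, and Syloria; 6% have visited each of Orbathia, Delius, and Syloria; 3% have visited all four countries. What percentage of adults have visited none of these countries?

By inclusion-exclusion,
P(≥1) = 36 + 42 + 43 + 41 − 10 − 11 − 13 − 16 − 15 − 19 + 5 + 4 + 7 + 6 − 3 = 97%
P(none) = 100% − 97% = 3%

3%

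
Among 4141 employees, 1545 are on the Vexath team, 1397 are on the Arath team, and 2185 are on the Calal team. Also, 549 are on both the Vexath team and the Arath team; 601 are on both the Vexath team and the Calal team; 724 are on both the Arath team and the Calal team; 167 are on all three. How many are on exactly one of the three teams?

1880

|exactly one| = 1545 + 1397 + 2185 − 2·549 − 2·601 − 2·724 + 3·167 = 1880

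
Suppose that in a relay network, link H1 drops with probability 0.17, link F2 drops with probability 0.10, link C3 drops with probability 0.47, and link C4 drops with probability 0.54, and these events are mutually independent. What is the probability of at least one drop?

Since the events are independent, P(none) is the product of the individual non-occurrence probabilities.
P(none) = (1 − 0.17) × (1 − 0.10) × (1 − 0.47) × (1 − 0.54) = 0.83 × 0.90 × 0.53 × 0.46 = 0.1821186
P(at least one) = 1 − 0.1821186 = 0.8178814

0.8178814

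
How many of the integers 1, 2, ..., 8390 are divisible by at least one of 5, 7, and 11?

3160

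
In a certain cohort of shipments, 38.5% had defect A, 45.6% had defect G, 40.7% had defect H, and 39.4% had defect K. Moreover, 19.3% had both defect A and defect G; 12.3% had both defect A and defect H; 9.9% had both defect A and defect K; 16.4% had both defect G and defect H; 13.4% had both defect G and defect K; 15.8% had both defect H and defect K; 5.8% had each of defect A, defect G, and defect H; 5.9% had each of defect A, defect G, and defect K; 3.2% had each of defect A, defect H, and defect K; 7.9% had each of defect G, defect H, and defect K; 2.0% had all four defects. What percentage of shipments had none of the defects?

2.1%

Using inclusion–exclusion:
P(at least one) = 38.5 + 45.6 + 40.7 + 39.4 − 19.3 − 12.3 − 9.9 − 16.4 − 13.4 − 15.8 + 5.8 + 5.9 + 3.2 + 7.9 − 2.0 = 97.9%
P(none) = 100% − 97.9% = 2.1%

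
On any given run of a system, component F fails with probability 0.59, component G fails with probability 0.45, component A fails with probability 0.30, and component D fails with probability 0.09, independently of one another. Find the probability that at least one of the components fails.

0.8563565

P(none) = (1 − 0.59) × (1 − 0.45) × (1 − 0.30) × (1 − 0.09) = 0.41 × 0.55 × 0.70 × 0.91 = 0.1436435
P(at least one) = 1 − 0.1436435 = 0.8563565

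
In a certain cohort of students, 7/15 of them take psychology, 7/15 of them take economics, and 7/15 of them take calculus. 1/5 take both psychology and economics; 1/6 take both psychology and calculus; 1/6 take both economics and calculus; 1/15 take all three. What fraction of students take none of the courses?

Using inclusion–exclusion:
P(≥1) = 7/15 + 7/15 + 7/15 − 1/5 − 1/6 − 1/6 + 1/15 = 14/15
P(none) = 1 − 14/15 = 1/15

1/15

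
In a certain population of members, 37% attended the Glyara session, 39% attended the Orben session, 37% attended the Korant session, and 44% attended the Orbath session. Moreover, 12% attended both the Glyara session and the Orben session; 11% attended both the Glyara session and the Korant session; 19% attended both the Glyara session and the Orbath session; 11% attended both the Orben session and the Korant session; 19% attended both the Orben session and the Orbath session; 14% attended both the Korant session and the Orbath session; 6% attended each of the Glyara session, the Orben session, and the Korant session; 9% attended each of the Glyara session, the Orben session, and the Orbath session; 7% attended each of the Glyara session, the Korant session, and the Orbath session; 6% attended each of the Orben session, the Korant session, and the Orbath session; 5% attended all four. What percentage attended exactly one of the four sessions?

49%

P(exactly one) = 37 + 39 + 37 + 44 − 2·12 − 2·11 − 2·19 − 2·11 − 2·19 − 2·14 + 3·6 + 3·9 + 3·7 + 3·6 − 4·5 = 49%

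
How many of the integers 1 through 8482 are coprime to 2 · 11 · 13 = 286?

3559

Using inclusion–exclusion:
floor(8482/2) + floor(8482/11) + floor(8482/13) − floor(8482/22) − floor(8482/26) − floor(8482/143) + floor(8482/286) = 4241 + 771 + 652 − 385 − 326 − 59 + 29 = 4923
8482 − 4923 = 3559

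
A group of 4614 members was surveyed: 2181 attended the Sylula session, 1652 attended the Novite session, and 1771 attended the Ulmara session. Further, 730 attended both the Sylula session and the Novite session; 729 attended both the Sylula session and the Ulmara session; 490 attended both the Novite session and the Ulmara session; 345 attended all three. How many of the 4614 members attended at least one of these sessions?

By inclusion-exclusion,
N(≥1) = 2181 + 1652 + 1771 − 730 − 729 − 490 + 345 = 4000

4000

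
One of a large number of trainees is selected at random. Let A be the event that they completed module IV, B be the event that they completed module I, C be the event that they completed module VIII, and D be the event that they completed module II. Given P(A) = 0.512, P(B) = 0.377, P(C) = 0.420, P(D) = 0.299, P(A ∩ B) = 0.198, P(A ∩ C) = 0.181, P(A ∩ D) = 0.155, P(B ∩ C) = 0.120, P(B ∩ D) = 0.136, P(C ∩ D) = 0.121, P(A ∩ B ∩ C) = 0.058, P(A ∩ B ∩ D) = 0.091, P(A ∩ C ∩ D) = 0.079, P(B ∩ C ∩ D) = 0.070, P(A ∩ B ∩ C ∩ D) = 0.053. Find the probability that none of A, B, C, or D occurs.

0.058

Using inclusion–exclusion:
P(A ∪ B ∪ C ∪ D) = 0.512 + 0.377 + 0.420 + 0.299 − 0.198 − 0.181 − 0.155 − 0.120 − 0.136 − 0.121 + 0.058 + 0.091 + 0.079 + 0.070 − 0.053 = 0.942
P(none) = 1 − 0.942 = 0.058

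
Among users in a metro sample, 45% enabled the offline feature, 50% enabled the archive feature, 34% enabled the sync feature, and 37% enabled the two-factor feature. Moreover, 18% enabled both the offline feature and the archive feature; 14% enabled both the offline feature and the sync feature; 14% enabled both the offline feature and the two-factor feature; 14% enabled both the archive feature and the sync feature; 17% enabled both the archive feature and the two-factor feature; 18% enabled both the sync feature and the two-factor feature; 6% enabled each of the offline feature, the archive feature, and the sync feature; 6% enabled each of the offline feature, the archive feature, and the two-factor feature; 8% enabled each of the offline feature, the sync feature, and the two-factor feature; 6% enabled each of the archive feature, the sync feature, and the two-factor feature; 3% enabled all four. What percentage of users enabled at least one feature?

94%

By inclusion-exclusion,
P(union) = 45 + 50 + 34 + 37 − 18 − 14 − 14 − 14 − 17 − 18 + 6 + 6 + 8 + 6 − 3 = 94%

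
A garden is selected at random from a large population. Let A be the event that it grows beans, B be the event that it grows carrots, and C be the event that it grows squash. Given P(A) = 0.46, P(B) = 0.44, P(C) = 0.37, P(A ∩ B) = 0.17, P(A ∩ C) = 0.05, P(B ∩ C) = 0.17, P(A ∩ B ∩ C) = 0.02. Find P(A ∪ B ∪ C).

0.90

P(A ∪ B ∪ C) = 0.46 + 0.44 + 0.37 − 0.17 − 0.05 − 0.17 + 0.02 = 0.90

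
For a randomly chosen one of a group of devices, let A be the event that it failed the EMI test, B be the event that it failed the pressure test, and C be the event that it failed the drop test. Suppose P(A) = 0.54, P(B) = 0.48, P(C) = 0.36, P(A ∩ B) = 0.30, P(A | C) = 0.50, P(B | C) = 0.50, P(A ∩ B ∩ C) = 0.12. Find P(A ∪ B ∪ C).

0.84

P(A ∩ C) = P(C)·P(A|C) = 0.36 × 0.50 = 0.18
P(B ∩ C) = P(C)·P(B|C) = 0.36 × 0.50 = 0.18
By inclusion–exclusion:
P(A ∪ B ∪ C) = 0.54 + 0.48 + 0.36 − 0.30 − 0.18 − 0.18 + 0.12 = 0.84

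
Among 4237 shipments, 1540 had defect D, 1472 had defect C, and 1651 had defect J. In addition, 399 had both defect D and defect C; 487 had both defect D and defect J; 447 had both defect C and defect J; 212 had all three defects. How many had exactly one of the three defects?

|exactly one| = 1540 + 1472 + 1651 − 2·399 − 2·487 − 2·447 + 3·212 = 2633

2633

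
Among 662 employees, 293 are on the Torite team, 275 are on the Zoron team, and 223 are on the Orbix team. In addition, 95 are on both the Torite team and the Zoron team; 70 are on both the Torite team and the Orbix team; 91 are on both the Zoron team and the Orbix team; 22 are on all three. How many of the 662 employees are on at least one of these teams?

557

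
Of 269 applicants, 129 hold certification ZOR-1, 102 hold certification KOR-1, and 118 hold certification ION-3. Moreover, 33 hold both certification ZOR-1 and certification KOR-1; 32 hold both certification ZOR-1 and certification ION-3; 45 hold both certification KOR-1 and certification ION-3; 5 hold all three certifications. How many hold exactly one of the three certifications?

144

|exactly one| = 129 + 102 + 118 − 2·33 − 2·32 − 2·45 + 3·5 = 144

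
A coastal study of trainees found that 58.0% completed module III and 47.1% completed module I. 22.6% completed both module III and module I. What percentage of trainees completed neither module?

P(at least one) = 58.0 + 47.1 − 22.6 = 82.5%
P(none) = 100% − 82.5% = 17.5%

17.5%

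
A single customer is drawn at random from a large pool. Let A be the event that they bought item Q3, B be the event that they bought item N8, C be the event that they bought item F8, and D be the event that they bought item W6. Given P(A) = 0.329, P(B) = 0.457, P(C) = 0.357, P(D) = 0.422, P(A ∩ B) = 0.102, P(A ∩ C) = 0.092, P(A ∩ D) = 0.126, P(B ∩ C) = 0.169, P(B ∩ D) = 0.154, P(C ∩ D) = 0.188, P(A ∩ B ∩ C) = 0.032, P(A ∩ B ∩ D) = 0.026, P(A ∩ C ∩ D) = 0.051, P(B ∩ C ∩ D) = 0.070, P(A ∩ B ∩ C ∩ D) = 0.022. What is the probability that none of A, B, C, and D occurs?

0.109

Using inclusion–exclusion:
P(A ∪ B ∪ C ∪ D) = 0.329 + 0.457 + 0.357 + 0.422 − 0.102 − 0.092 − 0.126 − 0.169 − 0.154 − 0.188 + 0.032 + 0.026 + 0.051 + 0.070 − 0.022 = 0.891
P(none) = 1 − 0.891 = 0.109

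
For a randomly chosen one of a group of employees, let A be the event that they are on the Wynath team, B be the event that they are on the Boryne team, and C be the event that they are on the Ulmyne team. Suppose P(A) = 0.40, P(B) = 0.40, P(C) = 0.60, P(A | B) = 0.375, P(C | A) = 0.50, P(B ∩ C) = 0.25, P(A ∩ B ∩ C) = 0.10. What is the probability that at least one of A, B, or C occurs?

0.90

P(A ∩ B) = P(B)·P(A|B) = 0.40 × 0.375 = 0.15
P(A ∩ C) = P(A)·P(C|A) = 0.40 × 0.50 = 0.20
By inclusion-exclusion,
P(A ∪ B ∪ C) = 0.40 + 0.40 + 0.60 − 0.15 − 0.20 − 0.25 + 0.10 = 0.90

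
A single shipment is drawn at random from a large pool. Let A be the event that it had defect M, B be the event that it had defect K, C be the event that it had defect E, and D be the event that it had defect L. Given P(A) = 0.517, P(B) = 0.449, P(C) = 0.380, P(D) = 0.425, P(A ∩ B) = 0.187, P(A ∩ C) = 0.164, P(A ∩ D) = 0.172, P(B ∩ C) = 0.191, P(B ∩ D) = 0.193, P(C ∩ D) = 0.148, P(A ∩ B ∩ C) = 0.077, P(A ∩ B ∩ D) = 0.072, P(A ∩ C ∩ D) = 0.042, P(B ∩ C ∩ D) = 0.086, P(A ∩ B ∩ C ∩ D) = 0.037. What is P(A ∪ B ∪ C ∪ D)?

Using inclusion–exclusion:
P(A ∪ B ∪ C ∪ D) = 0.517 + 0.449 + 0.380 + 0.425 − 0.187 − 0.164 − 0.172 − 0.191 − 0.193 − 0.148 + 0.077 + 0.072 + 0.042 + 0.086 − 0.037 = 0.956

0.956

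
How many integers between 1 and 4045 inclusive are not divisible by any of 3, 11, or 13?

2263

floor(4045/3) + floor(4045/11) + floor(4045/13) − floor(4045/33) − floor(4045/39) − floor(4045/143) + floor(4045/429) = 1348 + 367 + 311 − 122 − 103 − 28 + 9 = 1782
4045 − 1782 = 2263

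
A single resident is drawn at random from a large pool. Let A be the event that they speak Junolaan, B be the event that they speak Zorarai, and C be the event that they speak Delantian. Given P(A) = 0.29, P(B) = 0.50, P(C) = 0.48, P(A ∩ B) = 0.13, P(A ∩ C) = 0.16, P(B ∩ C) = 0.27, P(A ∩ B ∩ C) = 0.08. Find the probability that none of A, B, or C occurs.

P(A ∪ B ∪ C) = 0.29 + 0.50 + 0.48 − 0.13 − 0.16 − 0.27 + 0.08 = 0.79
P(none) = 1 − 0.79 = 0.21

0.21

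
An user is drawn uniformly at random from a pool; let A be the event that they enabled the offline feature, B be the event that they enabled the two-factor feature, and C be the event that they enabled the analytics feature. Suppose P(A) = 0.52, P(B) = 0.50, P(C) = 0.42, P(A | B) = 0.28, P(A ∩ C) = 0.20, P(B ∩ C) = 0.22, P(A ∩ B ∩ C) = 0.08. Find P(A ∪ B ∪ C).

P(A ∩ B) = P(B)·P(A|B) = 0.50 × 0.28 = 0.14
By inclusion–exclusion:
P(A ∪ B ∪ C) = 0.52 + 0.50 + 0.42 − 0.14 − 0.20 − 0.22 + 0.08 = 0.96

0.96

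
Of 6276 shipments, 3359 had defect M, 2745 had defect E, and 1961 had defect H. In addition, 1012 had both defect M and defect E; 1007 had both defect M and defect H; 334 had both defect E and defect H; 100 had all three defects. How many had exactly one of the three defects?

Using the inclusion–exclusion count for exactly one event:
N(exactly one) = 3359 + 2745 + 1961 − 2·1012 − 2·1007 − 2·334 + 3·100 = 3659

3659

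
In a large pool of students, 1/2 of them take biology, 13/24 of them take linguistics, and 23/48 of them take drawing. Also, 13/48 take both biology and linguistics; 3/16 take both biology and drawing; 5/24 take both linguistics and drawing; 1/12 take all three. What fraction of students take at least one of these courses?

By inclusion-exclusion,
P(union) = 1/2 + 13/24 + 23/48 − 13/48 − 3/16 − 5/24 + 1/12 = 15/16

15/16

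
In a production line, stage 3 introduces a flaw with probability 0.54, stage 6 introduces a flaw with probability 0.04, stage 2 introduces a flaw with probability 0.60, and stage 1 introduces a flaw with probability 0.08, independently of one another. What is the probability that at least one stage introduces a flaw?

0.8374912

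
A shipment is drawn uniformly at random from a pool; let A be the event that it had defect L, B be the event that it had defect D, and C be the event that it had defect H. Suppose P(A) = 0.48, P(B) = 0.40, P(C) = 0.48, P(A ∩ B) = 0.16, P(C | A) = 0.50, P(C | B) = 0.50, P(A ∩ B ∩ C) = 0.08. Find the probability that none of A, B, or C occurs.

P(A ∩ C) = P(A)·P(C|A) = 0.48 × 0.50 = 0.24
P(B ∩ C) = P(B)·P(C|B) = 0.40 × 0.50 = 0.20
P(A ∪ B ∪ C) = 0.48 + 0.40 + 0.48 − 0.16 − 0.24 − 0.20 + 0.08 = 0.84
P(none) = 1 − 0.84 = 0.16

0.16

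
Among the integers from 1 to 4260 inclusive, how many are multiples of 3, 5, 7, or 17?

1420 + 852 + 608 + 250 − 284 − 202 − 83 − 121 − 50 − 35 + 40 + 16 + 11 + 7 − 2 = 2427

2427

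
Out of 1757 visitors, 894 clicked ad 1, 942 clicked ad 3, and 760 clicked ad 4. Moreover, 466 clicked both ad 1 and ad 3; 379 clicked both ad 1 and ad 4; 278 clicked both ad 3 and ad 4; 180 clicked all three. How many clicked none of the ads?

104

By inclusion–exclusion:
N(≥1) = 894 + 942 + 760 − 466 − 379 − 278 + 180 = 1653
None: 1757 − 1653 = 104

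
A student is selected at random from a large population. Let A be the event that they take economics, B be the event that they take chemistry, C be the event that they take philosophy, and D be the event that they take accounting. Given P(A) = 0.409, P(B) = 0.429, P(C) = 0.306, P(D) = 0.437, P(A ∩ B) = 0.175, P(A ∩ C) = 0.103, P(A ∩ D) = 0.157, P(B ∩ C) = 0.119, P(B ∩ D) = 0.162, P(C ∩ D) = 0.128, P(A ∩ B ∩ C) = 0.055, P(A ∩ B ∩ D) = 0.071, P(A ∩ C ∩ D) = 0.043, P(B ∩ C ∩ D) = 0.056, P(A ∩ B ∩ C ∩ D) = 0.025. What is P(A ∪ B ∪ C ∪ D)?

Apply inclusion-exclusion:
P(A ∪ B ∪ C ∪ D) = 0.409 + 0.429 + 0.306 + 0.437 − 0.175 − 0.103 − 0.157 − 0.119 − 0.162 − 0.128 + 0.055 + 0.071 + 0.043 + 0.056 − 0.025 = 0.937

0.937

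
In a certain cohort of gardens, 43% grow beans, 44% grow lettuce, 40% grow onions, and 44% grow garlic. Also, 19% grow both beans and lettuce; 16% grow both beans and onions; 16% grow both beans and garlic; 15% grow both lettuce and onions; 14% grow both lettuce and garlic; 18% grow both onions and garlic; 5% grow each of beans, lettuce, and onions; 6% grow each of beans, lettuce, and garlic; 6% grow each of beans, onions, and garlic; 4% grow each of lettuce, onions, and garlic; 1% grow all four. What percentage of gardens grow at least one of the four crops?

93%

P(at least one) = 43 + 44 + 40 + 44 − 19 − 16 − 16 − 15 − 14 − 18 + 5 + 6 + 6 + 4 − 1 = 93%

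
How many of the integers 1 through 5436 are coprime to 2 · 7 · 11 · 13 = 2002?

2718 + 776 + 494 + 418 − 388 − 247 − 209 − 70 − 59 − 38 + 35 + 29 + 19 + 5 − 2 = 3481
5436 − 3481 = 1955

1955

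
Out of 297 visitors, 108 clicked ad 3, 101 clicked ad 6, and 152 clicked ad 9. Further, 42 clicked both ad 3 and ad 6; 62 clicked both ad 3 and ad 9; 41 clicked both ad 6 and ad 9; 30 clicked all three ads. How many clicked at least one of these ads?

246

Inclusion–exclusion gives
|at least one| = 108 + 101 + 152 − 42 − 62 − 41 + 30 = 246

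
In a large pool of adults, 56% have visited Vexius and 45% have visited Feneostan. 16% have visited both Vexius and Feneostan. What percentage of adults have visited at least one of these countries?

Apply inclusion-exclusion:
P(≥1) = 56 + 45 − 16 = 85%

85%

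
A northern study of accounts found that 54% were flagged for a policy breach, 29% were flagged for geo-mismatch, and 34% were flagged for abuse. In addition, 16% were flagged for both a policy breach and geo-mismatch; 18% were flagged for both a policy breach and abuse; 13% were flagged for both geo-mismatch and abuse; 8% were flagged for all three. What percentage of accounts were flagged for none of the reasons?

22%

Inclusion–exclusion gives
P(union) = 54 + 29 + 34 − 16 − 18 − 13 + 8 = 78%
P(none) = 100% − 78% = 22%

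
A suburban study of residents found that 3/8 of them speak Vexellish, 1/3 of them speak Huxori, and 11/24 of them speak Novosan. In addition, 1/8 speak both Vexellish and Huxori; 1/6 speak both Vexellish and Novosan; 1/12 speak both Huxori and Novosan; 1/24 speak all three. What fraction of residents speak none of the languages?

1/6

P(≥1) = 3/8 + 1/3 + 11/24 − 1/8 − 1/6 − 1/12 + 1/24 = 5/6
P(none) = 1 − 5/6 = 1/6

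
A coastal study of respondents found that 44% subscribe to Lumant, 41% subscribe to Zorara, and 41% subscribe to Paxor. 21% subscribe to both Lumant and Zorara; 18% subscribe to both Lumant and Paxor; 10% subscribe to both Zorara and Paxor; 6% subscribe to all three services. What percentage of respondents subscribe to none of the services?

17%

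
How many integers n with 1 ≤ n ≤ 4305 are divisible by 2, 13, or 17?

2152 + 331 + 253 − 165 − 126 − 19 + 9 = 2435

2435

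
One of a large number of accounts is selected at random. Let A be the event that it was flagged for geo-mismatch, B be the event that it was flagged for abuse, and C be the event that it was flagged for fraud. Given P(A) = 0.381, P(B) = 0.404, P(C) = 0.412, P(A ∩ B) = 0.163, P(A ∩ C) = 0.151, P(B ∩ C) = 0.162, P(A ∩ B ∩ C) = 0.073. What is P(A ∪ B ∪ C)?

0.794

P(A ∪ B ∪ C) = 0.381 + 0.404 + 0.412 − 0.163 − 0.151 − 0.162 + 0.073 = 0.794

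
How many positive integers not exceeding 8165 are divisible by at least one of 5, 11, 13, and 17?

Inclusion–exclusion gives
1633 + 742 + 628 + 480 − 148 − 125 − 96 − 57 − 43 − 36 + 11 + 8 + 7 + 3 − 0 = 3007

3007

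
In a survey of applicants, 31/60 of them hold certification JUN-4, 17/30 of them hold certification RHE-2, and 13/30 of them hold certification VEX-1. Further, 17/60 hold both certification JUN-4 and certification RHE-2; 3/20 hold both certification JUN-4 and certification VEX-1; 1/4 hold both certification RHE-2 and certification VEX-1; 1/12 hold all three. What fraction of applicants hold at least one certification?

11/12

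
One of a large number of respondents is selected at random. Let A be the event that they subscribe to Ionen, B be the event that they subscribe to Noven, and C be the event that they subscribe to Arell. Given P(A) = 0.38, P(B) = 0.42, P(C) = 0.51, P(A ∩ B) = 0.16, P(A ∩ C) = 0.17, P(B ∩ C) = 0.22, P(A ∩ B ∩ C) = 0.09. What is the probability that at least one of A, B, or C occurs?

P(A ∪ B ∪ C) = 0.38 + 0.42 + 0.51 − 0.16 − 0.17 − 0.22 + 0.09 = 0.85

0.85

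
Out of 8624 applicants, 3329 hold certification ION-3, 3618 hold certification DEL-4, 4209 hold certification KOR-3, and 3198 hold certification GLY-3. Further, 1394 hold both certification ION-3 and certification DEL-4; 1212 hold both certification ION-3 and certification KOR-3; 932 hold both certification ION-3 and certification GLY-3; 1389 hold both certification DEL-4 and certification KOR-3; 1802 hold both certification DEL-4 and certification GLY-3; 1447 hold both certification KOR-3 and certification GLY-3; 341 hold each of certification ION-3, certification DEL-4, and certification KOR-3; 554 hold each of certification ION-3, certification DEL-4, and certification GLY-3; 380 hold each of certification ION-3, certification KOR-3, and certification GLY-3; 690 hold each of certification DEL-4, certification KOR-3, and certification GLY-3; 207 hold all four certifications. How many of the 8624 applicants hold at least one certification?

7936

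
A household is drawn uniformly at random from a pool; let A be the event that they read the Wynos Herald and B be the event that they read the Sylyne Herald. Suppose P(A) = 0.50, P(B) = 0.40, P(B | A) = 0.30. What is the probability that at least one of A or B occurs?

0.75

P(A ∩ B) = P(A)·P(B|A) = 0.50 × 0.30 = 0.15
By inclusion-exclusion,
P(A ∪ B) = 0.50 + 0.40 − 0.15 = 0.75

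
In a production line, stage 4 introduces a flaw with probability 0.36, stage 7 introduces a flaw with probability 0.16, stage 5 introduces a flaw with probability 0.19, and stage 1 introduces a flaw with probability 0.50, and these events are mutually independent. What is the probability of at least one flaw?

P(none) = (1 − 0.36) × (1 − 0.16) × (1 − 0.19) × (1 − 0.50) = 0.64 × 0.84 × 0.81 × 0.50 = 0.217728
P(at least one) = 1 − 0.217728 = 0.782272

0.782272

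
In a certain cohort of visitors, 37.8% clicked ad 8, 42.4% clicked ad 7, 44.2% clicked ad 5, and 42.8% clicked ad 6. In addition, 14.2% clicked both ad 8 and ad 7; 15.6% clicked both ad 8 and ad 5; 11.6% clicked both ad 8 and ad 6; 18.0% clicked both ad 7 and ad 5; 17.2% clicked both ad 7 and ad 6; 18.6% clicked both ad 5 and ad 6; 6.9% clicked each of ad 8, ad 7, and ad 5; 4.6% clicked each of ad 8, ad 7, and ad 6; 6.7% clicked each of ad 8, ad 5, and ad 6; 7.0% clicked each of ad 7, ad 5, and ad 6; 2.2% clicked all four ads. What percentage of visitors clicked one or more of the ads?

P(≥1) = 37.8 + 42.4 + 44.2 + 42.8 − 14.2 − 15.6 − 11.6 − 18.0 − 17.2 − 18.6 + 6.9 + 4.6 + 6.7 + 7.0 − 2.2 = 95.0%

95.0%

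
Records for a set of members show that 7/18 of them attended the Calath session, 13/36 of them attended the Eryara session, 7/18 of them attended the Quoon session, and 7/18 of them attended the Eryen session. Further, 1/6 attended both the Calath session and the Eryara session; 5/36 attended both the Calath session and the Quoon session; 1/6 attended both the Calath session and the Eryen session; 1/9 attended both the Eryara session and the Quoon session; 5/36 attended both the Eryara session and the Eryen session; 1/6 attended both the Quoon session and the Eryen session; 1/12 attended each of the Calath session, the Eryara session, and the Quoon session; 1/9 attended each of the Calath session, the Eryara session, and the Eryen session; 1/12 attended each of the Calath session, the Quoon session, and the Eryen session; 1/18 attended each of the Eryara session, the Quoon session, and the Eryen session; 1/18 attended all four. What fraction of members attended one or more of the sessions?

11/12

P(union) = 7/18 + 13/36 + 7/18 + 7/18 − 1/6 − 5/36 − 1/6 − 1/9 − 5/36 − 1/6 + 1/12 + 1/9 + 1/12 + 1/18 − 1/18 = 11/12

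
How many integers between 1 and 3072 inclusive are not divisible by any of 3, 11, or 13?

Apply inclusion-exclusion:
⌊3072/3⌋ + ⌊3072/11⌋ + ⌊3072/13⌋ − ⌊3072/33⌋ − ⌊3072/39⌋ − ⌊3072/143⌋ + ⌊3072/429⌋ = 1024 + 279 + 236 − 93 − 78 − 21 + 7 = 1354
3072 − 1354 = 1718

1718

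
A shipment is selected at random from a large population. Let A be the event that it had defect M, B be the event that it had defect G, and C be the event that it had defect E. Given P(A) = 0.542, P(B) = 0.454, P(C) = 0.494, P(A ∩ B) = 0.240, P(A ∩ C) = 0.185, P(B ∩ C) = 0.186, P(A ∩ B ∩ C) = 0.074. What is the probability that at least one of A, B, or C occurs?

0.953

Inclusion–exclusion gives
P(A ∪ B ∪ C) = 0.542 + 0.454 + 0.494 − 0.240 − 0.185 − 0.186 + 0.074 = 0.953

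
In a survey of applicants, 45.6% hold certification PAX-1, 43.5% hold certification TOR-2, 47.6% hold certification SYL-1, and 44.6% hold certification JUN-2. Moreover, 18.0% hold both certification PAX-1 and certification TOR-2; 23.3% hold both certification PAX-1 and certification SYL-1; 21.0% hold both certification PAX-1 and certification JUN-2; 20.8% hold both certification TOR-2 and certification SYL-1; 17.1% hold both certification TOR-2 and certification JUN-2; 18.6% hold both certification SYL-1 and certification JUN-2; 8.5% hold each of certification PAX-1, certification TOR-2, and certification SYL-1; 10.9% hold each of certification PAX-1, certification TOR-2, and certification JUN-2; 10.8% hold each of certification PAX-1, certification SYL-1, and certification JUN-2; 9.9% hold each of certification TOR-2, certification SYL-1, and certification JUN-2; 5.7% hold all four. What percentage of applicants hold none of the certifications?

3.1%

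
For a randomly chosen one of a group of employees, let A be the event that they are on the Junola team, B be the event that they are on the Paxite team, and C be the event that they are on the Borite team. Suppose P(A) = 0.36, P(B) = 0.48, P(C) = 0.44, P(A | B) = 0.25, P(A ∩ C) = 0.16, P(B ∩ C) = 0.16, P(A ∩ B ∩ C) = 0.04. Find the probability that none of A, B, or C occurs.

P(A ∩ B) = P(B)·P(A|B) = 0.48 × 0.25 = 0.12
Inclusion–exclusion gives
P(A ∪ B ∪ C) = 0.36 + 0.48 + 0.44 − 0.12 − 0.16 − 0.16 + 0.04 = 0.88
P(none) = 1 − 0.88 = 0.12

0.12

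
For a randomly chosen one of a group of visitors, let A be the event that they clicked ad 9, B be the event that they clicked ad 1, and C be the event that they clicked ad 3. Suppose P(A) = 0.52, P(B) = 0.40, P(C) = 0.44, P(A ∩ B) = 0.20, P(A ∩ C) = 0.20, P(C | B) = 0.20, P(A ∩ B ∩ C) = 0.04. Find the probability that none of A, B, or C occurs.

P(B ∩ C) = P(B)·P(C|B) = 0.40 × 0.20 = 0.08
Inclusion–exclusion gives
P(A ∪ B ∪ C) = 0.52 + 0.40 + 0.44 − 0.20 − 0.20 − 0.08 + 0.04 = 0.92
P(none) = 1 − 0.92 = 0.08

0.08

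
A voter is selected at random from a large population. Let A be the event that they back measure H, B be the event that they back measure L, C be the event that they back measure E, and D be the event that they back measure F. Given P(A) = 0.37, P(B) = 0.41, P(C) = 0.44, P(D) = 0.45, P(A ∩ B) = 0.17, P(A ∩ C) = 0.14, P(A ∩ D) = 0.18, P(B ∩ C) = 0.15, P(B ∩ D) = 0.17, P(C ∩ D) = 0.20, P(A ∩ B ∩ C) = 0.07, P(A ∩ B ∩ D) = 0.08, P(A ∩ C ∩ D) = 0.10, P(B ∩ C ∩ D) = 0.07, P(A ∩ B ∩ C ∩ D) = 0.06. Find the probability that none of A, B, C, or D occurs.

Using inclusion–exclusion:
P(A ∪ B ∪ C ∪ D) = 0.37 + 0.41 + 0.44 + 0.45 − 0.17 − 0.14 − 0.18 − 0.15 − 0.17 − 0.20 + 0.07 + 0.08 + 0.10 + 0.07 − 0.06 = 0.92
P(none) = 1 − 0.92 = 0.08

0.08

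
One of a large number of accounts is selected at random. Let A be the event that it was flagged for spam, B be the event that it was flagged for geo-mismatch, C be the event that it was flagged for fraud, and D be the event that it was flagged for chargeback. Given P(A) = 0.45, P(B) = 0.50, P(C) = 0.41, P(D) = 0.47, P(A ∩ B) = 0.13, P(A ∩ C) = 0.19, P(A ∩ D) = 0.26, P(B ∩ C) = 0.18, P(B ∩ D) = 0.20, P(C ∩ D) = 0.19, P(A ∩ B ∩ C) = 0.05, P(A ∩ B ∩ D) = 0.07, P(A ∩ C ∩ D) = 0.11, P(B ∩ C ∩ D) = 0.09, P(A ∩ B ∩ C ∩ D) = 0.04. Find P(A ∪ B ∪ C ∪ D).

Using inclusion–exclusion:
P(A ∪ B ∪ C ∪ D) = 0.45 + 0.50 + 0.41 + 0.47 − 0.13 − 0.19 − 0.26 − 0.18 − 0.20 − 0.19 + 0.05 + 0.07 + 0.11 + 0.09 − 0.04 = 0.96

0.96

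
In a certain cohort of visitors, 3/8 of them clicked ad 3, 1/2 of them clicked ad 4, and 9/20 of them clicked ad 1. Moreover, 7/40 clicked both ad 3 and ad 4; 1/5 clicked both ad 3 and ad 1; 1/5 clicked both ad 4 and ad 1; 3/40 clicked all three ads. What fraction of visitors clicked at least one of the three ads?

33/40

By inclusion-exclusion,
P(at least one) = 3/8 + 1/2 + 9/20 − 7/40 − 1/5 − 1/5 + 3/40 = 33/40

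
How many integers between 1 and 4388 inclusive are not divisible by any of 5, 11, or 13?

Apply inclusion-exclusion:
floor(4388/5) + floor(4388/11) + floor(4388/13) − floor(4388/55) − floor(4388/65) − floor(4388/143) + floor(4388/715) = 877 + 398 + 337 − 79 − 67 − 30 + 6 = 1442
4388 − 1442 = 2946

2946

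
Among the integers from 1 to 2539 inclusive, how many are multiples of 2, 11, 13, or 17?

1536

Inclusion–exclusion gives
⌊2539/2⌋ + ⌊2539/11⌋ + ⌊2539/13⌋ + ⌊2539/17⌋ − ⌊2539/22⌋ − ⌊2539/26⌋ − ⌊2539/34⌋ − ⌊2539/143⌋ − ⌊2539/187⌋ − ⌊2539/221⌋ + ⌊2539/286⌋ + ⌊2539/374⌋ + ⌊2539/442⌋ + ⌊2539/2431⌋ − ⌊2539/4862⌋ = 1269 + 230 + 195 + 149 − 115 − 97 − 74 − 17 − 13 − 11 + 8 + 6 + 5 + 1 − 0 = 1536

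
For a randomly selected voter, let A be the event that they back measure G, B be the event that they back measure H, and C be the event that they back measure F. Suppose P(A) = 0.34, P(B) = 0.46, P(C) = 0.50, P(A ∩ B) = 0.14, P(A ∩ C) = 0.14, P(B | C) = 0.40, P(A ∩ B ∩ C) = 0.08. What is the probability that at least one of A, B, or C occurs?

P(B ∩ C) = P(C)·P(B|C) = 0.50 × 0.40 = 0.20
Apply inclusion-exclusion:
P(A ∪ B ∪ C) = 0.34 + 0.46 + 0.50 − 0.14 − 0.14 − 0.20 + 0.08 = 0.90

0.90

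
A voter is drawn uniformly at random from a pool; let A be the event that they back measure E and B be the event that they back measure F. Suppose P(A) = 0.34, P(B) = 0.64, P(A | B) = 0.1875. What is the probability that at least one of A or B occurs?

0.86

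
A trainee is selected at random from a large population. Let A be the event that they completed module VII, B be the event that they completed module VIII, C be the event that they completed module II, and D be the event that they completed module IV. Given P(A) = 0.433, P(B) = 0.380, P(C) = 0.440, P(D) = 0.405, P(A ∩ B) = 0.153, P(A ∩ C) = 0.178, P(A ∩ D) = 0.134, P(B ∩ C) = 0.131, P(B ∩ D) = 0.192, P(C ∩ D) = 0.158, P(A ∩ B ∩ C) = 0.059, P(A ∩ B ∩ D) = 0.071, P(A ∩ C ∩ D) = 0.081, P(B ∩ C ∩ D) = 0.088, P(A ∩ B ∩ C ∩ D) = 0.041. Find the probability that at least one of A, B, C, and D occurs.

0.970

P(A ∪ B ∪ C ∪ D) = 0.433 + 0.380 + 0.440 + 0.405 − 0.153 − 0.178 − 0.134 − 0.131 − 0.192 − 0.158 + 0.059 + 0.071 + 0.081 + 0.088 − 0.041 = 0.970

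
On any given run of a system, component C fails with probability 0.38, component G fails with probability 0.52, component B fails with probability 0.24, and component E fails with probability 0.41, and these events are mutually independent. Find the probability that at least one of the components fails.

Independence gives P(none) = ∏(1 − pᵢ).
P(none) = (1 − 0.38) × (1 − 0.52) × (1 − 0.24) × (1 − 0.41) = 0.62 × 0.48 × 0.76 × 0.59 = 0.13344384
P(at least one) = 1 − 0.13344384 = 0.86655616

0.86655616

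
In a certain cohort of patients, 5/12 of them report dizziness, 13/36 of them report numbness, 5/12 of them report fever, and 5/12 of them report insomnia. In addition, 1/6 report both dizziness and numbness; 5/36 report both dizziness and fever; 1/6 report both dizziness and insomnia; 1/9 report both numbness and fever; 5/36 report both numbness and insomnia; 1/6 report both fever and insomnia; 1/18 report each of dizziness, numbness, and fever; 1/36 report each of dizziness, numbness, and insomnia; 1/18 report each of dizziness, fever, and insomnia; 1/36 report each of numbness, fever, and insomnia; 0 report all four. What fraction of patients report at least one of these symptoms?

8/9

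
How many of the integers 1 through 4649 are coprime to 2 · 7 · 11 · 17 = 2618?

1705

2324 + 664 + 422 + 273 − 332 − 211 − 136 − 60 − 39 − 24 + 30 + 19 + 12 + 3 − 1 = 2944
4649 − 2944 = 1705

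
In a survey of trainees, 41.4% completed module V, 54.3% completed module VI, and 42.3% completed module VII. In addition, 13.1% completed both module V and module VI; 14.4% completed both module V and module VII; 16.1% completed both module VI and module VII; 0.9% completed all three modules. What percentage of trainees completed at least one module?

Inclusion–exclusion gives
P(at least one) = 41.4 + 54.3 + 42.3 − 13.1 − 14.4 − 16.1 + 0.9 = 95.3%

95.3%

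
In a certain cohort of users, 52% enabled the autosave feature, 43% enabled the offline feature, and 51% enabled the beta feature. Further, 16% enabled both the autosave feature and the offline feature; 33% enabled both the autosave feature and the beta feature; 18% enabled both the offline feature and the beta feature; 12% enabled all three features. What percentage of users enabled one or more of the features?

91%

Inclusion–exclusion gives
P(at least one) = 52 + 43 + 51 − 16 − 33 − 18 + 12 = 91%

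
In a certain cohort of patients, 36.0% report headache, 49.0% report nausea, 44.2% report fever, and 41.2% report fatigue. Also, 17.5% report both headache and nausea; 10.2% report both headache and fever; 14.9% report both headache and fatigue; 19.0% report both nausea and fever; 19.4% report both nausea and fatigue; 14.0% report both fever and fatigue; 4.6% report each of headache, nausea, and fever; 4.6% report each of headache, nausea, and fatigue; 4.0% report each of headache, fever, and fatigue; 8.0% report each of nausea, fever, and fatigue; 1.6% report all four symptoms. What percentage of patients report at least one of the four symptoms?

95.0%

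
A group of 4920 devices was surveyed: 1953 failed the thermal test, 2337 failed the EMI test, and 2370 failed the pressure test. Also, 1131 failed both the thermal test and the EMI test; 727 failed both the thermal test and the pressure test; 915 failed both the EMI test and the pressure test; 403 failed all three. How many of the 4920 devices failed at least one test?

4290

Inclusion–exclusion gives
N(≥1) = 1953 + 2337 + 2370 − 1131 − 727 − 915 + 403 = 4290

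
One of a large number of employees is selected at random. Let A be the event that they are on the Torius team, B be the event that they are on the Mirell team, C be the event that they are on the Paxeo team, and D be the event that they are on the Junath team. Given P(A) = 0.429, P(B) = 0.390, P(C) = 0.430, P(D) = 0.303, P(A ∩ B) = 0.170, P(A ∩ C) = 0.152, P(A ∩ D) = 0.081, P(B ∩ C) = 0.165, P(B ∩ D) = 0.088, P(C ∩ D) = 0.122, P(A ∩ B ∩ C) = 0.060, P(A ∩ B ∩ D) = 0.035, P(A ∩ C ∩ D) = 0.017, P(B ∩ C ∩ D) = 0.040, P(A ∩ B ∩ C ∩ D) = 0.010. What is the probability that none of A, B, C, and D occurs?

Inclusion–exclusion gives
P(A ∪ B ∪ C ∪ D) = 0.429 + 0.390 + 0.430 + 0.303 − 0.170 − 0.152 − 0.081 − 0.165 − 0.088 − 0.122 + 0.060 + 0.035 + 0.017 + 0.040 − 0.010 = 0.916
P(none) = 1 − 0.916 = 0.084

0.084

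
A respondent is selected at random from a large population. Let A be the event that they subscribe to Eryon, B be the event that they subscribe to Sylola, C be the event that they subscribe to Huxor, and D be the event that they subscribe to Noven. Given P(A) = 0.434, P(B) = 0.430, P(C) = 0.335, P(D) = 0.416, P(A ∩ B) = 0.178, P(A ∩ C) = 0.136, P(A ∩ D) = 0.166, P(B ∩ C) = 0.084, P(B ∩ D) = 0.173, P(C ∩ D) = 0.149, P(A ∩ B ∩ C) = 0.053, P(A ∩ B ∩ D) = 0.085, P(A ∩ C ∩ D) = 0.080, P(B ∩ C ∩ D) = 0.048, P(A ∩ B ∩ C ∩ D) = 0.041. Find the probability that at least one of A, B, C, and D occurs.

0.954

Using inclusion–exclusion:
P(A ∪ B ∪ C ∪ D) = 0.434 + 0.430 + 0.335 + 0.416 − 0.178 − 0.136 − 0.166 − 0.084 − 0.173 − 0.149 + 0.053 + 0.085 + 0.080 + 0.048 − 0.041 = 0.954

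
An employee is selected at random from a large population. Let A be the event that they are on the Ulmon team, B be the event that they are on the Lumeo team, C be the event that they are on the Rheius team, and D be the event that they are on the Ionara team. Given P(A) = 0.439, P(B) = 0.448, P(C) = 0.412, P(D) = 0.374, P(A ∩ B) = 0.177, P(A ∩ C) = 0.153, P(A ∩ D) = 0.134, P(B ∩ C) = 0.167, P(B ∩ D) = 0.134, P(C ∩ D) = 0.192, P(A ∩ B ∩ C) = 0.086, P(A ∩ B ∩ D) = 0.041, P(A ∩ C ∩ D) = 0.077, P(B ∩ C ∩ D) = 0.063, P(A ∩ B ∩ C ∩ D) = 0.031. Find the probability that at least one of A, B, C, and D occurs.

0.952

P(A ∪ B ∪ C ∪ D) = 0.439 + 0.448 + 0.412 + 0.374 − 0.177 − 0.153 − 0.134 − 0.167 − 0.134 − 0.192 + 0.086 + 0.041 + 0.077 + 0.063 − 0.031 = 0.952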